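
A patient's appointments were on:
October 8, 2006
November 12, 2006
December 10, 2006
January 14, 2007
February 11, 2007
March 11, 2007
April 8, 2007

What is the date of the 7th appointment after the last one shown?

November 11, 2007

All dates are Sundays, 35, 28, 35, 28, 28, 28 days apart.
Specifically, the 2nd Sunday of each month.
2nd Sunday of May 2007: May 13, 2007.
2nd Sunday of June 2007: June 10, 2007.
2nd Sunday of July 2007: July 8, 2007.
August 2007 — 2nd Sunday is August 12, 2007.
2nd Sunday of September 2007: September 9, 2007.
2nd Sunday of October 2007: October 14, 2007.
November 2007 — 2nd Sunday is November 11, 2007.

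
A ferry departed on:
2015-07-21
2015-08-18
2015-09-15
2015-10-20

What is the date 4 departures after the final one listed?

Gaps: 28, 28, 35 days — a mix of 28 and 35. Every date is a Tuesday.
Each is the 3rd Tuesday of its month.
3rd Tuesday of November 2015: 2015-11-17.
December 2015 — 3rd Tuesday is 2015-12-15.
January 2016 — 3rd Tuesday is 2016-01-19.
February 2016 — 3rd Tuesday is 2016-02-16.

2016-02-16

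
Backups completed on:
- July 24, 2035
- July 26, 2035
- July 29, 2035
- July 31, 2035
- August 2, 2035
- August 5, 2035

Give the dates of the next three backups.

The gap pattern 2, 3, 2, 2, 3 repeats every 3 events.
These are the Tuesdays, Thursdays and Sundays of each week.
Next Tuesday: August 7, 2035.
The following Thursday is August 9, 2035.
Next Sunday: August 12, 2035.

August 7, 2035; August 9, 2035; August 12, 2035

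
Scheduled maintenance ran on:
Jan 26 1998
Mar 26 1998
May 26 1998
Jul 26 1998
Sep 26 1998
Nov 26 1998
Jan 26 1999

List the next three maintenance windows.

Mar 26 1999, May 26 1999, Jul 26 1999

The day-of-month is always 26 (59, 61, 61, 62, 61, 61 days between events).
So this recurs on the 26th of every 2 months.
March 1999: Mar 26 1999.
Next: May 1999 → May 26 1999.
Next: July 1999 → Jul 26 1999.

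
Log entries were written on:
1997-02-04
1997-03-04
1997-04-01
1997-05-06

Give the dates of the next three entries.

1997-06-03, 1997-07-01, 1997-08-05

All dates are Tuesdays, 28, 28, 35 days apart.
Specifically, the 1st Tuesday of each month.
1st Tuesday of June 1997: 1997-06-03.
1st Tuesday of July 1997: 1997-07-01.
August 1997 — 1st Tuesday is 1997-08-05.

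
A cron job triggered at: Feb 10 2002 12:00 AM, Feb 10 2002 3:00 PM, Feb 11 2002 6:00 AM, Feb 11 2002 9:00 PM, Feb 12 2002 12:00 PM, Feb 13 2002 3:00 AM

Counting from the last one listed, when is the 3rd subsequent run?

Feb 15 2002 12:00 AM

Gaps: 15, 15, 15, 15, 15 hours — each event is 15 hours after the previous one.
Feb 13 2002 3:00 AM + 15 h = Feb 13 2002 6:00 PM.
Feb 13 2002 6:00 PM + 15 h = Feb 14 2002 9:00 AM.
Feb 14 2002 9:00 AM + 15 h = Feb 15 2002 12:00 AM.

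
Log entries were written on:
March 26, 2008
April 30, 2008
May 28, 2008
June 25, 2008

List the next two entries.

July 30, 2008; August 27, 2008

Every date is a Wednesday; gaps 35, 28, 28 days.
Each is the last Wednesday of its month (at least one falls on the 29th or later, ruling out '4th Wednesday').
July 2008 ends with Wednesday July 30, 2008.
Last Wednesday of August 2008: August 27, 2008.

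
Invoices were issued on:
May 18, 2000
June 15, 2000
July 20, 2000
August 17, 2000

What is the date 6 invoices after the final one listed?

February 15, 2001

These are Thursdays at 28- or 35-day spacing (28, 35, 28).
The pattern: 3rd Thursday of the month.
3rd Thursday of September 2000: September 21, 2000.
3rd Thursday of October 2000: October 19, 2000.
November 2000 — 3rd Thursday is November 16, 2000.
3rd Thursday of December 2000: December 21, 2000.
January 2001 — 3rd Thursday is January 18, 2001.
3rd Thursday of February 2001: February 15, 2001.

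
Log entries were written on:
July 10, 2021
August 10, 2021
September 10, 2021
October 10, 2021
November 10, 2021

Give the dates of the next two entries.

December 10, 2021; January 10, 2022

Gaps: 31, 31, 30, 31 days — not constant. Every event is on the 10th of the month.
Pattern: the 10th of each month.
December 2021: December 10, 2021.
January 2022: January 10, 2022.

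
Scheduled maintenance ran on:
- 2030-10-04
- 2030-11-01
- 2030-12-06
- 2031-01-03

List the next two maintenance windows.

Gaps: 28, 35, 28 days — a mix of 28 and 35. Every date is a Friday.
Each is the 1st Friday of its month.
February 2031 — 1st Friday is 2031-02-07.
1st Friday of March 2031: 2031-03-07.

2031-02-07, 2031-03-07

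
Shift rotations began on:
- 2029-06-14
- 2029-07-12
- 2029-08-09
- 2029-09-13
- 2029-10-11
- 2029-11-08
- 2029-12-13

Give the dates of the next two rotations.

2030-01-10, 2030-02-14

Gaps: 28, 28, 35, 28, 28, 35 days — a mix of 28 and 35. Every date is a Thursday.
Each is the 2nd Thursday of its month.
January 2030 — 2nd Thursday is 2030-01-10.
2nd Thursday of February 2030: 2030-02-14.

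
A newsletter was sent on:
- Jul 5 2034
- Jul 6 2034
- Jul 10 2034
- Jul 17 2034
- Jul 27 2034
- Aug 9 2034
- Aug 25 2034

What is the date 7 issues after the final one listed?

Intervals are 1, 4, 7, 10, 13, 16 days — an arithmetic progression with common difference 3.
Next gap: 19 days. Aug 25 2034 + 19 days = Sep 13 2034.
Next gap: 22 days. Sep 13 2034 + 22 days = Oct 5 2034.
Next gap: 25 days. Oct 5 2034 + 25 days = Oct 30 2034.
Next gap: 28 days. Oct 30 2034 + 28 days = Nov 27 2034.
Next gap: 31 days. Nov 27 2034 + 31 days = Dec 28 2034.
Next gap: 34 days. Dec 28 2034 + 34 days = Jan 31 2035.
Next gap: 37 days. Jan 31 2035 + 37 days = Mar 9 2035.

Mar 9 2035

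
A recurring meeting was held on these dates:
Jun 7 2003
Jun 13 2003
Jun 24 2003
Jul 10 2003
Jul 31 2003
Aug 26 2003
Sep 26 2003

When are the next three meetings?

Nov 1 2003, Dec 12 2003, Jan 27 2004

Intervals are 6, 11, 16, 21, 26, 31 days — an arithmetic progression with common difference 5.
Next gap: 36 days. Sep 26 2003 + 36 days = Nov 1 2003.
Next gap: 41 days. Nov 1 2003 + 41 days = Dec 12 2003.
Next gap: 46 days. Dec 12 2003 + 46 days = Jan 27 2004.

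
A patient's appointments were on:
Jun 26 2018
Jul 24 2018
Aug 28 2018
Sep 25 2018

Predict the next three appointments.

All dates are Tuesdays, 28, 35, 28 days apart.
Specifically, the 4th Tuesday of each month.
4th Tuesday of October 2018: Oct 23 2018.
November 2018 — 4th Tuesday is Nov 27 2018.
4th Tuesday of December 2018: Dec 25 2018.

Oct 23 2018, Nov 27 2018, Dec 25 2018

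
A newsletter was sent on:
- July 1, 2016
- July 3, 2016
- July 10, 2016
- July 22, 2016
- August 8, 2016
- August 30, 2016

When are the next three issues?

September 26, 2016; October 28, 2016; December 4, 2016

Intervals are 2, 7, 12, 17, 22 days — an arithmetic progression with common difference 5.
Next gap: 27 days. August 30, 2016 + 27 days = September 26, 2016.
Next gap: 32 days. September 26, 2016 + 32 days = October 28, 2016.
Next gap: 37 days. October 28, 2016 + 37 days = December 4, 2016.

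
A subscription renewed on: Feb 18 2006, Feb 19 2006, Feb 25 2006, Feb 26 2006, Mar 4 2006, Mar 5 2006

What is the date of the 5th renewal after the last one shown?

The gap pattern 1, 6, 1, 6, 1 repeats every 2 events.
These are the Saturdays and Sundays of each week.
Next Saturday: Mar 11 2006.
Next Sunday: Mar 12 2006.
Next Saturday: Mar 18 2006.
The following Sunday is Mar 19 2006.
The following Saturday is Mar 25 2006.

Mar 25 2006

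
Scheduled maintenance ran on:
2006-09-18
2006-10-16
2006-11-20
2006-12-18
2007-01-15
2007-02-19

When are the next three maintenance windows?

Gaps: 28, 35, 28, 28, 35 days — a mix of 28 and 35. Every date is a Monday.
Each is the 3rd Monday of its month.
3rd Monday of March 2007: 2007-03-19.
3rd Monday of April 2007: 2007-04-16.
May 2007 — 3rd Monday is 2007-05-21.

2007-03-19, 2007-04-16, 2007-05-21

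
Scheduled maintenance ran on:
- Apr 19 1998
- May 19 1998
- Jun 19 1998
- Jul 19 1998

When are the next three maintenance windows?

Aug 19 1998, Sep 19 1998, Oct 19 1998

The day-of-month is always 19 (30, 31, 30 days between events).
So this recurs on the 19th of each month.
Next: August 1998 → Aug 19 1998.
September 1998: Sep 19 1998.
October 1998: Oct 19 1998.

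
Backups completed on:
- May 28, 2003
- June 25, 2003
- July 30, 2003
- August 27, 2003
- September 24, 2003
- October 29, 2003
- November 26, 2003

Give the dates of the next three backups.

December 31, 2003; January 28, 2004; February 25, 2004

These are Wednesdays with 28, 35, 28, 28, 35, 28-day gaps.
Each is the final Wednesday of its month — July 30, 2003 is past the 28th, so '4th Wednesday' doesn't fit.
Last Wednesday of December 2003: December 31, 2003.
Last Wednesday of January 2004: January 28, 2004.
Last Wednesday of February 2004: February 25, 2004.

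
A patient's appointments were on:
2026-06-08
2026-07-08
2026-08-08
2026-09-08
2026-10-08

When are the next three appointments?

2026-11-08, 2026-12-08, 2027-01-08

Each date is the 8th; the gaps (30, 31, 31, 30) track the month lengths.
The rule is the 8th of each month.
November 2026: 2026-11-08.
Next: December 2026 → 2026-12-08.
Next: January 2027 → 2027-01-08.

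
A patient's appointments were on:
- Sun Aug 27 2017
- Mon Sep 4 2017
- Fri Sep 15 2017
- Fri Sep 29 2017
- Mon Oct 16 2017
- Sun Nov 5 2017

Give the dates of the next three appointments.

Tue Nov 28 2017, Sun Dec 24 2017, Mon Jan 22 2018

Intervals are 8, 11, 14, 17, 20 days — an arithmetic progression with common difference 3.
Next gap: 23 days. Sun Nov 5 2017 + 23 days = Tue Nov 28 2017.
Next gap: 26 days. Tue Nov 28 2017 + 26 days = Sun Dec 24 2017.
Next gap: 29 days. Sun Dec 24 2017 + 29 days = Mon Jan 22 2018.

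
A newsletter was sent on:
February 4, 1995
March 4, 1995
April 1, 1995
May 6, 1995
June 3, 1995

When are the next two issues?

Gaps: 28, 28, 35, 28 days — a mix of 28 and 35. Every date is a Saturday.
Each is the 1st Saturday of its month.
July 1995 — 1st Saturday is July 1, 1995.
1st Saturday of August 1995: August 5, 1995.

July 1, 1995; August 5, 1995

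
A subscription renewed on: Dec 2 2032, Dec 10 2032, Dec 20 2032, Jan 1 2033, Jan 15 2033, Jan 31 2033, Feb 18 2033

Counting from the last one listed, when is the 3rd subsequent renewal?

The spacing grows by 2 each time: 8, 10, 12, 14, 16, 18 days.
Next gap: 20 days. Feb 18 2033 + 20 days = Mar 10 2033.
Next gap: 22 days. Mar 10 2033 + 22 days = Apr 1 2033.
Next gap: 24 days. Apr 1 2033 + 24 days = Apr 25 2033.

Apr 25 2033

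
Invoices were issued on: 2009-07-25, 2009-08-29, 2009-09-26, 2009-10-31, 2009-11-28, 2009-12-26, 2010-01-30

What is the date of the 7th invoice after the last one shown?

These are Saturdays with 35, 28, 35, 28, 28, 35-day gaps.
Each is the final Saturday of its month — 2009-08-29 is past the 28th, so '4th Saturday' doesn't fit.
Last Saturday of February 2010: 2010-02-27.
Last Saturday of March 2010: 2010-03-27.
April 2010 ends with Saturday 2010-04-24.
May 2010 ends with Saturday 2010-05-29.
June 2010 ends with Saturday 2010-06-26.
Last Saturday of July 2010: 2010-07-31.
August 2010 ends with Saturday 2010-08-28.

2010-08-28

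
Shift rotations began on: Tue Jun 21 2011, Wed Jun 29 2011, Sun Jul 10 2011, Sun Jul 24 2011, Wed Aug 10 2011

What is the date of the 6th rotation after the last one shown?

Intervals are 8, 11, 14, 17 days — an arithmetic progression with common difference 3.
Next gap: 20 days. Wed Aug 10 2011 + 20 days = Tue Aug 30 2011.
Next gap: 23 days. Tue Aug 30 2011 + 23 days = Thu Sep 22 2011.
Next gap: 26 days. Thu Sep 22 2011 + 26 days = Tue Oct 18 2011.
Next gap: 29 days. Tue Oct 18 2011 + 29 days = Wed Nov 16 2011.
Next gap: 32 days. Wed Nov 16 2011 + 32 days = Sun Dec 18 2011.
Next gap: 35 days. Sun Dec 18 2011 + 35 days = Sun Jan 22 2012.

Sun Jan 22 2012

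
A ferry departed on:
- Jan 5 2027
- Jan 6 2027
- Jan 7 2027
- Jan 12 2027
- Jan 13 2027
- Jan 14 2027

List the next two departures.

Jan 19 2027, Jan 20 2027

Every event lands on a Tuesday or Wednesday or Thursday (gaps cycle 1, 1, 5, 1, 1).
So the schedule is: every Tuesday, Wednesday and Thursday.
Next Tuesday: Jan 19 2027.
The following Wednesday is Jan 20 2027.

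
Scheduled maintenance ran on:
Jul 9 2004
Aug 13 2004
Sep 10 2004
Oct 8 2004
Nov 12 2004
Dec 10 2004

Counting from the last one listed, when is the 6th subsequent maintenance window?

Jun 10 2005

All dates are Fridays, 35, 28, 28, 35, 28 days apart.
Specifically, the 2nd Friday of each month.
January 2005 — 2nd Friday is Jan 14 2005.
2nd Friday of February 2005: Feb 11 2005.
March 2005 — 2nd Friday is Mar 11 2005.
April 2005 — 2nd Friday is Apr 8 2005.
2nd Friday of May 2005: May 13 2005.
2nd Friday of June 2005: Jun 10 2005.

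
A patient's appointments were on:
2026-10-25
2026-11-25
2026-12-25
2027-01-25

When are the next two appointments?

2027-02-25, 2027-03-25

Gaps: 31, 30, 31 days — not constant. Every event is on the 25th of the month.
Pattern: the 25th of each month.
February 2027: 2027-02-25.
March 2027: 2027-03-25.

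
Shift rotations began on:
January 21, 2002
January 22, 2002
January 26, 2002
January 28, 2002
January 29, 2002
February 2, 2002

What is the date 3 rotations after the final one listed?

February 9, 2002

Every event lands on a Monday or Tuesday or Saturday (gaps cycle 1, 4, 2, 1, 4).
So the schedule is: every Monday, Tuesday and Saturday.
Next Monday: February 4, 2002.
The following Tuesday is February 5, 2002.
Next Saturday: February 9, 2002.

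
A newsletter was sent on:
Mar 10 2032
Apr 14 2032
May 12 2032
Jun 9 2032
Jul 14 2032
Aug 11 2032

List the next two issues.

Gaps: 35, 28, 28, 35, 28 days — a mix of 28 and 35. Every date is a Wednesday.
Each is the 2nd Wednesday of its month.
September 2032 — 2nd Wednesday is Sep 8 2032.
2nd Wednesday of October 2032: Oct 13 2032.

Sep 8 2032, Oct 13 2032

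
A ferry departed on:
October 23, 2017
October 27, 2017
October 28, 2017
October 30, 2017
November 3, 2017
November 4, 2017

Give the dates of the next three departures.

Every event lands on a Monday or Friday or Saturday (gaps cycle 4, 1, 2, 4, 1).
So the schedule is: every Monday, Friday and Saturday.
Next Monday: November 6, 2017.
Next Friday: November 10, 2017.
Next Saturday: November 11, 2017.

November 6, 2017; November 10, 2017; November 11, 2017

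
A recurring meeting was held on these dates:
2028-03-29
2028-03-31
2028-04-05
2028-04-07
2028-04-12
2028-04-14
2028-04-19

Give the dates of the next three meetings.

2028-04-21, 2028-04-26, 2028-04-28

The gap pattern 2, 5, 2, 5, 2, 5 repeats every 2 events.
These are the Wednesdays and Fridays of each week.
The following Friday is 2028-04-21.
The following Wednesday is 2028-04-26.
Next Friday: 2028-04-28.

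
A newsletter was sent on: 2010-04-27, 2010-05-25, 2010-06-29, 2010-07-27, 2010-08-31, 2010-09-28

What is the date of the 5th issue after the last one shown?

Every date is a Tuesday; gaps 28, 35, 28, 35, 28 days.
Each is the last Tuesday of its month (at least one falls on the 29th or later, ruling out '4th Tuesday').
Last Tuesday of October 2010: 2010-10-26.
Last Tuesday of November 2010: 2010-11-30.
December 2010 ends with Tuesday 2010-12-28.
January 2011 ends with Tuesday 2011-01-25.
February 2011 ends with Tuesday 2011-02-22.

2011-02-22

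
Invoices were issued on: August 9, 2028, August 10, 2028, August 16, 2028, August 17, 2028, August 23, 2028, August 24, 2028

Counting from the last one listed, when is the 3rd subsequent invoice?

Every event lands on a Wednesday or Thursday (gaps cycle 1, 6, 1, 6, 1).
So the schedule is: every Wednesday and Thursday.
Next Wednesday: August 30, 2028.
Next Thursday: August 31, 2028.
Next Wednesday: September 6, 2028.

September 6, 2028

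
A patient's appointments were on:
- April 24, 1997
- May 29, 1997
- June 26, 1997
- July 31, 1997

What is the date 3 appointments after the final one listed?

These are Thursdays with 35, 28, 35-day gaps.
Each is the final Thursday of its month — May 29, 1997 is past the 28th, so '4th Thursday' doesn't fit.
August 1997 ends with Thursday August 28, 1997.
September 1997 ends with Thursday September 25, 1997.
Last Thursday of October 1997: October 30, 1997.

October 30, 1997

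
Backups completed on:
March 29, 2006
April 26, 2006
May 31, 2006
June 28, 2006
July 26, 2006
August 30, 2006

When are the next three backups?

September 27, 2006; October 25, 2006; November 29, 2006

All Wednesdays; the gaps (28, 35, 28, 28, 35) vary with month length.
This is the last Wednesday of each month.
Last Wednesday of September 2006: September 27, 2006.
October 2006 ends with Wednesday October 25, 2006.
Last Wednesday of November 2006: November 29, 2006.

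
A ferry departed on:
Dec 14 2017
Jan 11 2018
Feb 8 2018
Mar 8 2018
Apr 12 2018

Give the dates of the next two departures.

May 10 2018, Jun 14 2018

Gaps: 28, 28, 28, 35 days — a mix of 28 and 35. Every date is a Thursday.
Each is the 2nd Thursday of its month.
2nd Thursday of May 2018: May 10 2018.
2nd Thursday of June 2018: Jun 14 2018.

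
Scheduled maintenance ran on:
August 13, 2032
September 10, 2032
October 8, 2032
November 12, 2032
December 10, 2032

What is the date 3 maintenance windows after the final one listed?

March 11, 2033

These are Fridays at 28- or 35-day spacing (28, 28, 35, 28).
The pattern: 2nd Friday of the month.
2nd Friday of January 2033: January 14, 2033.
2nd Friday of February 2033: February 11, 2033.
2nd Friday of March 2033: March 11, 2033.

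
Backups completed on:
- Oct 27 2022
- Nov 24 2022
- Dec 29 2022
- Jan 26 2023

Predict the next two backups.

Feb 23 2023, Mar 30 2023

Every date is a Thursday; gaps 28, 35, 28 days.
Each is the last Thursday of its month (at least one falls on the 29th or later, ruling out '4th Thursday').
February 2023 ends with Thursday Feb 23 2023.
Last Thursday of March 2023: Mar 30 2023.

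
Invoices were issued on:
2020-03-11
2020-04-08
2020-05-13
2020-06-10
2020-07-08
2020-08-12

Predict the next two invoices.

All dates are Wednesdays, 28, 35, 28, 28, 35 days apart.
Specifically, the 2nd Wednesday of each month.
September 2020 — 2nd Wednesday is 2020-09-09.
2nd Wednesday of October 2020: 2020-10-14.

2020-09-09, 2020-10-14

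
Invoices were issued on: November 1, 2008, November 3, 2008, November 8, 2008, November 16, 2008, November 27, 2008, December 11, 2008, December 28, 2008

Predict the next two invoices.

Gaps: 2, 5, 8, 11, 14, 17 days — each gap is 3 larger than the previous one.
Next gap: 20 days. December 28, 2008 + 20 days = January 17, 2009.
Next gap: 23 days. January 17, 2009 + 23 days = February 9, 2009.

January 17, 2009; February 9, 2009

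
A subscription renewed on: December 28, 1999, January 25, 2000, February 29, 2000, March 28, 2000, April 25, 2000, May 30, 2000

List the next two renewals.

June 27, 2000; July 25, 2000

These are Tuesdays with 28, 35, 28, 28, 35-day gaps.
Each is the final Tuesday of its month — February 29, 2000 is past the 28th, so '4th Tuesday' doesn't fit.
Last Tuesday of June 2000: June 27, 2000.
Last Tuesday of July 2000: July 25, 2000.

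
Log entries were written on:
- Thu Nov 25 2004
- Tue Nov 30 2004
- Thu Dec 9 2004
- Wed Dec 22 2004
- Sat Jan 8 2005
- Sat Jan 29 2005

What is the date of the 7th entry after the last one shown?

Sat Oct 15 2005

The spacing grows by 4 each time: 5, 9, 13, 17, 21 days.
Next gap: 25 days. Sat Jan 29 2005 + 25 days = Wed Feb 23 2005.
Next gap: 29 days. Wed Feb 23 2005 + 29 days = Thu Mar 24 2005.
Next gap: 33 days. Thu Mar 24 2005 + 33 days = Tue Apr 26 2005.
Next gap: 37 days. Tue Apr 26 2005 + 37 days = Thu Jun 2 2005.
Next gap: 41 days. Thu Jun 2 2005 + 41 days = Wed Jul 13 2005.
Next gap: 45 days. Wed Jul 13 2005 + 45 days = Sat Aug 27 2005.
Next gap: 49 days. Sat Aug 27 2005 + 49 days = Sat Oct 15 2005.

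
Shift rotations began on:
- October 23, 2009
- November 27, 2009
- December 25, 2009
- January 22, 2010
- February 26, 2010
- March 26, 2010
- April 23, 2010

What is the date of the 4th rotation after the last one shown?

Gaps: 35, 28, 28, 35, 28, 28 days — a mix of 28 and 35. Every date is a Friday.
Each is the 4th Friday of its month.
4th Friday of May 2010: May 28, 2010.
June 2010 — 4th Friday is June 25, 2010.
4th Friday of July 2010: July 23, 2010.
4th Friday of August 2010: August 27, 2010.

August 27, 2010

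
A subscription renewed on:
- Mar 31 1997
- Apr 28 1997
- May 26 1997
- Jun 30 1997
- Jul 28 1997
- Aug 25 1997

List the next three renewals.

Every date is a Monday; gaps 28, 28, 35, 28, 28 days.
Each is the last Monday of its month (at least one falls on the 29th or later, ruling out '4th Monday').
September 1997 ends with Monday Sep 29 1997.
Last Monday of October 1997: Oct 27 1997.
November 1997 ends with Monday Nov 24 1997.

Sep 29 1997, Oct 27 1997, Nov 24 1997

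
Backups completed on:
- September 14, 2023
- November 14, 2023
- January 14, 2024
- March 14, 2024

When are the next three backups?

Each date is the 14th; the gaps (61, 61, 60) track the month lengths.
The rule is the 14th of every 2 months.
May 2024: May 14, 2024.
Next: July 2024 → July 14, 2024.
Next: September 2024 → September 14, 2024.

May 14, 2024; July 14, 2024; September 14, 2024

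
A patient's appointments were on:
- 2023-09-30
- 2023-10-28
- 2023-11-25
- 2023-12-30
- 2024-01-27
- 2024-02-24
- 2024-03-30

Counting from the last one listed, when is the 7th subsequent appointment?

All Saturdays; the gaps (28, 28, 35, 28, 28, 35) vary with month length.
This is the last Saturday of each month.
Last Saturday of April 2024: 2024-04-27.
May 2024 ends with Saturday 2024-05-25.
Last Saturday of June 2024: 2024-06-29.
Last Saturday of July 2024: 2024-07-27.
August 2024 ends with Saturday 2024-08-31.
Last Saturday of September 2024: 2024-09-28.
Last Saturday of October 2024: 2024-10-26.

2024-10-26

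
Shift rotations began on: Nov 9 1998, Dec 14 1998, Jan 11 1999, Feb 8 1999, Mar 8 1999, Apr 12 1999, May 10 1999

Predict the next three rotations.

Jun 14 1999, Jul 12 1999, Aug 9 1999

These are Mondays at 28- or 35-day spacing (35, 28, 28, 28, 35, 28).
The pattern: 2nd Monday of the month.
2nd Monday of June 1999: Jun 14 1999.
2nd Monday of July 1999: Jul 12 1999.
2nd Monday of August 1999: Aug 9 1999.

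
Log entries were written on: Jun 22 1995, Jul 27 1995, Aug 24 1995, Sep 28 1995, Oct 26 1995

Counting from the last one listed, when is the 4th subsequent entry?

Feb 22 1996

All dates are Thursdays, 35, 28, 35, 28 days apart.
Specifically, the 4th Thursday of each month.
November 1995 — 4th Thursday is Nov 23 1995.
December 1995 — 4th Thursday is Dec 28 1995.
4th Thursday of January 1996: Jan 25 1996.
4th Thursday of February 1996: Feb 22 1996.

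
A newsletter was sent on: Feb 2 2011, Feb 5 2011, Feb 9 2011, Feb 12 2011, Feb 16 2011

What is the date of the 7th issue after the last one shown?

Gaps: 3, 4, 3, 4 days — not constant, but cyclic with period 2.
The events fall on every Wednesday and Saturday.
Next Saturday: Feb 19 2011.
Next Wednesday: Feb 23 2011.
The following Saturday is Feb 26 2011.
The following Wednesday is Mar 2 2011.
Next Saturday: Mar 5 2011.
The following Wednesday is Mar 9 2011.
The following Saturday is Mar 12 2011.

Mar 12 2011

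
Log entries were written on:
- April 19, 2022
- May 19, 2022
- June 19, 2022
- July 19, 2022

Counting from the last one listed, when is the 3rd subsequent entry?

The day-of-month is always 19 (30, 31, 30 days between events).
So this recurs on the 19th of each month.
August 2022: August 19, 2022.
September 2022: September 19, 2022.
Next: October 2022 → October 19, 2022.

October 19, 2022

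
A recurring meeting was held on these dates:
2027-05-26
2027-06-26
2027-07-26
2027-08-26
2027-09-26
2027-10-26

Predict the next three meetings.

2027-11-26, 2027-12-26, 2028-01-26

Each date is the 26th; the gaps (31, 30, 31, 31, 30) track the month lengths.
The rule is the 26th of each month.
November 2027: 2027-11-26.
Next: December 2027 → 2027-12-26.
January 2028: 2028-01-26.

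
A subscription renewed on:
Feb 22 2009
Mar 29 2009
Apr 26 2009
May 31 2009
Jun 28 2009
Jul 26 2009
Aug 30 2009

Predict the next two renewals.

Sep 27 2009, Oct 25 2009

All Sundays; the gaps (35, 28, 35, 28, 28, 35) vary with month length.
This is the last Sunday of each month.
Last Sunday of September 2009: Sep 27 2009.
October 2009 ends with Sunday Oct 25 2009.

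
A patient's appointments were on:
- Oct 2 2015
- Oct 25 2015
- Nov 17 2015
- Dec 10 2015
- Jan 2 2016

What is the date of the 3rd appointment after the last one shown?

Mar 11 2016

Gaps between consecutive events: 23, 23, 23, 23 days — a constant 23-day interval.
Jan 2 2016 + 23 days = Jan 25 2016.
Jan 25 2016 + 23 days = Feb 17 2016.
Feb 17 2016 + 23 days = Mar 11 2016.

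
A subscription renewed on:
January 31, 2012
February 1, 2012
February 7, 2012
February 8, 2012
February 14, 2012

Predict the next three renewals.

February 15, 2012; February 21, 2012; February 22, 2012

Every event lands on a Tuesday or Wednesday (gaps cycle 1, 6, 1, 6).
So the schedule is: every Tuesday and Wednesday.
Next Wednesday: February 15, 2012.
Next Tuesday: February 21, 2012.
Next Wednesday: February 22, 2012.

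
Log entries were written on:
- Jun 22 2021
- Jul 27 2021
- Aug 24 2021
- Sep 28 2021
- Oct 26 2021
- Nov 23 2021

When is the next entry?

Dec 28 2021

These are Tuesdays at 28- or 35-day spacing (35, 28, 35, 28, 28).
The pattern: 4th Tuesday of the month.
December 2021 — 4th Tuesday is Dec 28 2021.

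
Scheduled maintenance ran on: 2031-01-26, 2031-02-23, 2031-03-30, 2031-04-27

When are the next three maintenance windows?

Every date is a Sunday; gaps 28, 35, 28 days.
Each is the last Sunday of its month (at least one falls on the 29th or later, ruling out '4th Sunday').
Last Sunday of May 2031: 2031-05-25.
June 2031 ends with Sunday 2031-06-29.
July 2031 ends with Sunday 2031-07-27.

2031-05-25, 2031-06-29, 2031-07-27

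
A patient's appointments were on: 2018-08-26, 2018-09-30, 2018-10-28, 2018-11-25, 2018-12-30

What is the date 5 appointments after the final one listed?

Every date is a Sunday; gaps 35, 28, 28, 35 days.
Each is the last Sunday of its month (at least one falls on the 29th or later, ruling out '4th Sunday').
January 2019 ends with Sunday 2019-01-27.
February 2019 ends with Sunday 2019-02-24.
Last Sunday of March 2019: 2019-03-31.
April 2019 ends with Sunday 2019-04-28.
Last Sunday of May 2019: 2019-05-26.

2019-05-26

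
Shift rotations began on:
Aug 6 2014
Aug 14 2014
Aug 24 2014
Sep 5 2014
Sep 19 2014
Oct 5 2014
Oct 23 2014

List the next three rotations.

Nov 12 2014, Dec 4 2014, Dec 28 2014

Gaps: 8, 10, 12, 14, 16, 18 days — each gap is 2 larger than the previous one.
Next gap: 20 days. Oct 23 2014 + 20 days = Nov 12 2014.
Next gap: 22 days. Nov 12 2014 + 22 days = Dec 4 2014.
Next gap: 24 days. Dec 4 2014 + 24 days = Dec 28 2014.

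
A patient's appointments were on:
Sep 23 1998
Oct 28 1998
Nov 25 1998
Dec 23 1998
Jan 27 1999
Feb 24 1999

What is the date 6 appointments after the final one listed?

Aug 25 1999

All dates are Wednesdays, 35, 28, 28, 35, 28 days apart.
Specifically, the 4th Wednesday of each month.
4th Wednesday of March 1999: Mar 24 1999.
4th Wednesday of April 1999: Apr 28 1999.
May 1999 — 4th Wednesday is May 26 1999.
4th Wednesday of June 1999: Jun 23 1999.
4th Wednesday of July 1999: Jul 28 1999.
4th Wednesday of August 1999: Aug 25 1999.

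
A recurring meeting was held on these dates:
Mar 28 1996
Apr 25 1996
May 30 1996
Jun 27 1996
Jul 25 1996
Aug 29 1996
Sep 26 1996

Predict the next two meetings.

Oct 31 1996, Nov 28 1996

These are Thursdays with 28, 35, 28, 28, 35, 28-day gaps.
Each is the final Thursday of its month — May 30 1996 is past the 28th, so '4th Thursday' doesn't fit.
October 1996 ends with Thursday Oct 31 1996.
Last Thursday of November 1996: Nov 28 1996.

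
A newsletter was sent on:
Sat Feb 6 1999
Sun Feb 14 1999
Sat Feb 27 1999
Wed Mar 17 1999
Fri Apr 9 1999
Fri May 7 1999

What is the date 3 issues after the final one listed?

Intervals are 8, 13, 18, 23, 28 days — an arithmetic progression with common difference 5.
Next gap: 33 days. Fri May 7 1999 + 33 days = Wed Jun 9 1999.
Next gap: 38 days. Wed Jun 9 1999 + 38 days = Sat Jul 17 1999.
Next gap: 43 days. Sat Jul 17 1999 + 43 days = Sun Aug 29 1999.

Sun Aug 29 1999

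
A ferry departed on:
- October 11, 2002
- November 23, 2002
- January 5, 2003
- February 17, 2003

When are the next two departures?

Gaps between consecutive events: 43, 43, 43 days — a constant 43-day interval.
February 17, 2003 + 43 days = April 1, 2003.
April 1, 2003 + 43 days = May 14, 2003.

April 1, 2003; May 14, 2003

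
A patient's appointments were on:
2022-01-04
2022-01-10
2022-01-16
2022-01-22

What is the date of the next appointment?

2022-01-28

Every event comes 6 days after the last (6, 6, 6).
2022-01-22 + 6 days = 2022-01-28.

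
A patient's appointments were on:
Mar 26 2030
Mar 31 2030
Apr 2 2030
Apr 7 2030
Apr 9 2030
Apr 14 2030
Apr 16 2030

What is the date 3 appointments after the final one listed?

Apr 28 2030

Every event lands on a Tuesday or Sunday (gaps cycle 5, 2, 5, 2, 5, 2).
So the schedule is: every Tuesday and Sunday.
The following Sunday is Apr 21 2030.
Next Tuesday: Apr 23 2030.
The following Sunday is Apr 28 2030.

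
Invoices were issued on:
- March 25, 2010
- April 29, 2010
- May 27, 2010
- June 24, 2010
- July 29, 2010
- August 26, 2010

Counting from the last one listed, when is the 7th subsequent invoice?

Every date is a Thursday; gaps 35, 28, 28, 35, 28 days.
Each is the last Thursday of its month (at least one falls on the 29th or later, ruling out '4th Thursday').
September 2010 ends with Thursday September 30, 2010.
Last Thursday of October 2010: October 28, 2010.
Last Thursday of November 2010: November 25, 2010.
Last Thursday of December 2010: December 30, 2010.
January 2011 ends with Thursday January 27, 2011.
February 2011 ends with Thursday February 24, 2011.
March 2011 ends with Thursday March 31, 2011.

March 31, 2011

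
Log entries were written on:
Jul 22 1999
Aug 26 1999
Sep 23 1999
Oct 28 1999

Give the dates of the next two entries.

Nov 25 1999, Dec 23 1999

Gaps: 35, 28, 35 days — a mix of 28 and 35. Every date is a Thursday.
Each is the 4th Thursday of its month.
November 1999 — 4th Thursday is Nov 25 1999.
December 1999 — 4th Thursday is Dec 23 1999.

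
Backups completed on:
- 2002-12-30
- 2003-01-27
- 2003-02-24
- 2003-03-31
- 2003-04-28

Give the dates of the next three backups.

Every date is a Monday; gaps 28, 28, 35, 28 days.
Each is the last Monday of its month (at least one falls on the 29th or later, ruling out '4th Monday').
Last Monday of May 2003: 2003-05-26.
Last Monday of June 2003: 2003-06-30.
July 2003 ends with Monday 2003-07-28.

2003-05-26, 2003-06-30, 2003-07-28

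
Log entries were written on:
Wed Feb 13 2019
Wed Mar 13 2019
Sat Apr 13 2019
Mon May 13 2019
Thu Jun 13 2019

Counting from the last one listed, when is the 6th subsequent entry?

Gaps: 28, 31, 30, 31 days — not constant. Every event is on the 13th of the month.
Pattern: the 13th of each month.
July 2019: Sat Jul 13 2019.
August 2019: Tue Aug 13 2019.
Next: September 2019 → Fri Sep 13 2019.
October 2019: Sun Oct 13 2019.
Next: November 2019 → Wed Nov 13 2019.
Next: December 2019 → Fri Dec 13 2019.

Fri Dec 13 2019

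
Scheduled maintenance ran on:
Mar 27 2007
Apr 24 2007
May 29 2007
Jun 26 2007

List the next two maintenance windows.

Jul 31 2007, Aug 28 2007

These are Tuesdays with 28, 35, 28-day gaps.
Each is the final Tuesday of its month — May 29 2007 is past the 28th, so '4th Tuesday' doesn't fit.
Last Tuesday of July 2007: Jul 31 2007.
Last Tuesday of August 2007: Aug 28 2007.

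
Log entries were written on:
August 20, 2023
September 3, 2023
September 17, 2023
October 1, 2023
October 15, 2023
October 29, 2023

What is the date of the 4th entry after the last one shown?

December 24, 2023

The spacing is 14, 14, 14, 14, 14 days — always 14 days.
October 29, 2023 + 14 days = November 12, 2023.
November 12, 2023 + 14 days = November 26, 2023.
November 26, 2023 + 14 days = December 10, 2023.
December 10, 2023 + 14 days = December 24, 2023.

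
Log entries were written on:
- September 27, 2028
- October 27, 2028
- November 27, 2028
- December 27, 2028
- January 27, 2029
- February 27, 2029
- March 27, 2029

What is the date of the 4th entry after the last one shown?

Each date is the 27th; the gaps (30, 31, 30, 31, 31, 28) track the month lengths.
The rule is the 27th of each month.
April 2029: April 27, 2029.
May 2029: May 27, 2029.
Next: June 2029 → June 27, 2029.
Next: July 2029 → July 27, 2029.

July 27, 2029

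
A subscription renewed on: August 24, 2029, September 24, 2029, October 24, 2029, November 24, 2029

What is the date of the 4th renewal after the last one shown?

March 24, 2030

The day-of-month is always 24 (31, 30, 31 days between events).
So this recurs on the 24th of each month.
Next: December 2029 → December 24, 2029.
Next: January 2030 → January 24, 2030.
February 2030: February 24, 2030.
March 2030: March 24, 2030.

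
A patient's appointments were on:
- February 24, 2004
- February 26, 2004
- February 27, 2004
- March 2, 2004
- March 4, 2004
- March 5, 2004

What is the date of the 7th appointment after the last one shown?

The gap pattern 2, 1, 4, 2, 1 repeats every 3 events.
These are the Tuesdays, Thursdays and Fridays of each week.
Next Tuesday: March 9, 2004.
Next Thursday: March 11, 2004.
Next Friday: March 12, 2004.
The following Tuesday is March 16, 2004.
Next Thursday: March 18, 2004.
The following Friday is March 19, 2004.
The following Tuesday is March 23, 2004.

March 23, 2004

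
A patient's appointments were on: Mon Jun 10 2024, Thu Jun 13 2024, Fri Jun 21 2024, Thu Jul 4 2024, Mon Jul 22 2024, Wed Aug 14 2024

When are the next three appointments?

The spacing grows by 5 each time: 3, 8, 13, 18, 23 days.
Next gap: 28 days. Wed Aug 14 2024 + 28 days = Wed Sep 11 2024.
Next gap: 33 days. Wed Sep 11 2024 + 33 days = Mon Oct 14 2024.
Next gap: 38 days. Mon Oct 14 2024 + 38 days = Thu Nov 21 2024.

Wed Sep 11 2024, Mon Oct 14 2024, Thu Nov 21 2024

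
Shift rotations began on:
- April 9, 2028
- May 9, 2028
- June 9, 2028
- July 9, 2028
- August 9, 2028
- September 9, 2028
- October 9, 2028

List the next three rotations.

The day-of-month is always 9 (30, 31, 30, 31, 31, 30 days between events).
So this recurs on the 9th of each month.
November 2028: November 9, 2028.
December 2028: December 9, 2028.
Next: January 2029 → January 9, 2029.

November 9, 2028; December 9, 2028; January 9, 2029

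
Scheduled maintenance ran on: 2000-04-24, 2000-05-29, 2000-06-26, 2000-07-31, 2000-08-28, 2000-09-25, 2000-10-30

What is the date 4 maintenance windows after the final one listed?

Every date is a Monday; gaps 35, 28, 35, 28, 28, 35 days.
Each is the last Monday of its month (at least one falls on the 29th or later, ruling out '4th Monday').
November 2000 ends with Monday 2000-11-27.
December 2000 ends with Monday 2000-12-25.
Last Monday of January 2001: 2001-01-29.
Last Monday of February 2001: 2001-02-26.

2001-02-26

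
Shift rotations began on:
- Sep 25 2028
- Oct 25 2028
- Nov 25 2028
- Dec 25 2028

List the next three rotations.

Jan 25 2029, Feb 25 2029, Mar 25 2029

The day-of-month is always 25 (30, 31, 30 days between events).
So this recurs on the 25th of each month.
January 2029: Jan 25 2029.
Next: February 2029 → Feb 25 2029.
March 2029: Mar 25 2029.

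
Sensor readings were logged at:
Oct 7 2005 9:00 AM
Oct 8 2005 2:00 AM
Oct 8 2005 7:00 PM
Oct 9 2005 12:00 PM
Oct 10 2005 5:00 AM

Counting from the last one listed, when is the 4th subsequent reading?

Oct 13 2005 1:00 AM

Gaps: 17, 17, 17, 17 hours — each event is 17 hours after the previous one.
Oct 10 2005 5:00 AM + 17 h = Oct 10 2005 10:00 PM.
Oct 10 2005 10:00 PM + 17 h = Oct 11 2005 3:00 PM.
Oct 11 2005 3:00 PM + 17 h = Oct 12 2005 8:00 AM.
Oct 12 2005 8:00 AM + 17 h = Oct 13 2005 1:00 AM.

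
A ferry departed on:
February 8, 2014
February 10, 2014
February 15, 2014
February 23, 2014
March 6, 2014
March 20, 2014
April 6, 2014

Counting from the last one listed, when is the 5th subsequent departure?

August 14, 2014

Gaps: 2, 5, 8, 11, 14, 17 days — each gap is 3 larger than the previous one.
Next gap: 20 days. April 6, 2014 + 20 days = April 26, 2014.
Next gap: 23 days. April 26, 2014 + 23 days = May 19, 2014.
Next gap: 26 days. May 19, 2014 + 26 days = June 14, 2014.
Next gap: 29 days. June 14, 2014 + 29 days = July 13, 2014.
Next gap: 32 days. July 13, 2014 + 32 days = August 14, 2014.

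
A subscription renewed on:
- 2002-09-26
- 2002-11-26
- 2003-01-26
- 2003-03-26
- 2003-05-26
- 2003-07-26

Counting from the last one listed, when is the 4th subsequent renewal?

2004-03-26

Gaps: 61, 61, 59, 61, 61 days — not constant. Every event is on the 26th of the month.
Pattern: the 26th of every 2 months.
September 2003: 2003-09-26.
November 2003: 2003-11-26.
January 2004: 2004-01-26.
March 2004: 2004-03-26.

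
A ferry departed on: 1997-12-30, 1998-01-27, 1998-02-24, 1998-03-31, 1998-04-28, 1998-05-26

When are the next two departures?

1998-06-30, 1998-07-28

These are Tuesdays with 28, 28, 35, 28, 28-day gaps.
Each is the final Tuesday of its month — 1997-12-30 is past the 28th, so '4th Tuesday' doesn't fit.
Last Tuesday of June 1998: 1998-06-30.
July 1998 ends with Tuesday 1998-07-28.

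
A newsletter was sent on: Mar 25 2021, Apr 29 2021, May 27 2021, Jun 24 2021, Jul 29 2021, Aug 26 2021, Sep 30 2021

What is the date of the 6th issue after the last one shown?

All Thursdays; the gaps (35, 28, 28, 35, 28, 35) vary with month length.
This is the last Thursday of each month.
October 2021 ends with Thursday Oct 28 2021.
Last Thursday of November 2021: Nov 25 2021.
December 2021 ends with Thursday Dec 30 2021.
January 2022 ends with Thursday Jan 27 2022.
Last Thursday of February 2022: Feb 24 2022.
March 2022 ends with Thursday Mar 31 2022.

Mar 31 2022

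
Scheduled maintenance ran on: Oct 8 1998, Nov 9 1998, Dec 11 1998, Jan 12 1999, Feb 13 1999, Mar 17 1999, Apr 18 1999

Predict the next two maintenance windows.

May 20 1999, Jun 21 1999

Gaps between consecutive events: 32, 32, 32, 32, 32, 32 days — a constant 32-day interval.
Apr 18 1999 + 32 days = May 20 1999.
May 20 1999 + 32 days = Jun 21 1999.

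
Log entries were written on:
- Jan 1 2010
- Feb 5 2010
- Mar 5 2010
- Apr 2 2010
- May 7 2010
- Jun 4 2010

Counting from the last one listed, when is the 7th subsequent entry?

Jan 7 2011

These are Fridays at 28- or 35-day spacing (35, 28, 28, 35, 28).
The pattern: 1st Friday of the month.
1st Friday of July 2010: Jul 2 2010.
August 2010 — 1st Friday is Aug 6 2010.
1st Friday of September 2010: Sep 3 2010.
October 2010 — 1st Friday is Oct 1 2010.
November 2010 — 1st Friday is Nov 5 2010.
December 2010 — 1st Friday is Dec 3 2010.
1st Friday of January 2011: Jan 7 2011.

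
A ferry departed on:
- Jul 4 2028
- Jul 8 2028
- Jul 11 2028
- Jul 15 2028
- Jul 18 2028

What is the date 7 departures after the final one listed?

Gaps: 4, 3, 4, 3 days — not constant, but cyclic with period 2.
The events fall on every Tuesday and Saturday.
Next Saturday: Jul 22 2028.
Next Tuesday: Jul 25 2028.
The following Saturday is Jul 29 2028.
Next Tuesday: Aug 1 2028.
Next Saturday: Aug 5 2028.
Next Tuesday: Aug 8 2028.
The following Saturday is Aug 12 2028.

Aug 12 2028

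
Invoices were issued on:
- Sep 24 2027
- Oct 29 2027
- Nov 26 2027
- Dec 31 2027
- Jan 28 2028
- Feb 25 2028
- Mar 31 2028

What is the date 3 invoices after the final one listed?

Every date is a Friday; gaps 35, 28, 35, 28, 28, 35 days.
Each is the last Friday of its month (at least one falls on the 29th or later, ruling out '4th Friday').
April 2028 ends with Friday Apr 28 2028.
Last Friday of May 2028: May 26 2028.
Last Friday of June 2028: Jun 30 2028.

Jun 30 2028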